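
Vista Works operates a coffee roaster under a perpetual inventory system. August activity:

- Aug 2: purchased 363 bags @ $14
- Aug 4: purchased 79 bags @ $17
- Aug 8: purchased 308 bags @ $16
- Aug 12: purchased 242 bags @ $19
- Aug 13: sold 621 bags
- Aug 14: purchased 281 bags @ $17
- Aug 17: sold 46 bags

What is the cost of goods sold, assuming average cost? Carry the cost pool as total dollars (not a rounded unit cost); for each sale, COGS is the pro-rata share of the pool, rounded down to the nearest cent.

COGS = $10,743.35

After Aug 2: 363 on hand, pool $5,082.00 (≈ $14.0000 each)
After Aug 4: 442 on hand, pool $6,425.00 (≈ $14.5362 each)
After Aug 8: 750 on hand, pool $11,353.00 (≈ $15.1373 each)
After Aug 12: 992 on hand, pool $15,951.00 (≈ $16.0796 each)
Aug 13, sell 621: 621/992 × $15,951.00 → $9,985.45
After Aug 14: 652 on hand, pool $10,742.55 (≈ $16.4763 each)
Aug 17, sell 46: 46/652 × $10,742.55 → $757.90
Total COGS = $9,985.45 + $757.90 = $10,743.35
Ending inventory (cost pool remaining) = $9,984.65
Check: goods available $20,728.00 = COGS $10,743.35 + ending $9,984.65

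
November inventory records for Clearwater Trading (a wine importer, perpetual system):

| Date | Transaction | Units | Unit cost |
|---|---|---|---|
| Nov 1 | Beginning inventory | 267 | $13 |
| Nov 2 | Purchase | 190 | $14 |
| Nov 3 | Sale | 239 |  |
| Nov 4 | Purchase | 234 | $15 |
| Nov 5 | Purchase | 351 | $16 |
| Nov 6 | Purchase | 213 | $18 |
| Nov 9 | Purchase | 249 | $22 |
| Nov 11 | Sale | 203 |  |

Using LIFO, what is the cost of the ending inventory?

Nov 3, 239 sold [LIFO — newest first]: 190 @ $14 + 49 @ $13 = $3,297
Nov 11, 203 sold [LIFO — newest first]: 203 @ $22 = $4,466
Total COGS = $3,297 + $4,466 = $7,763
Ending inventory: 218 @ $13 + 234 @ $15 + 351 @ $16 + 213 @ $18 + 46 @ $22 = $16,806

Ending inventory = $16,806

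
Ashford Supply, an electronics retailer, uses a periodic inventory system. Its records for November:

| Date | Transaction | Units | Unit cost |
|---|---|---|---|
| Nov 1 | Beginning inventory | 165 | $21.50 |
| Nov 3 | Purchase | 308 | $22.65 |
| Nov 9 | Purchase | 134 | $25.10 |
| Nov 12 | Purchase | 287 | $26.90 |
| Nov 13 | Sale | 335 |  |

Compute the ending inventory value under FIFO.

Ending inventory = $14,209.40

Nov 13, 335 sold [FIFO — oldest first]: 165 @ $21.50 + 170 @ $22.65 = $7,398.00
Ending inventory: 138 @ $22.65 + 134 @ $25.10 + 287 @ $26.90 = $14,209.40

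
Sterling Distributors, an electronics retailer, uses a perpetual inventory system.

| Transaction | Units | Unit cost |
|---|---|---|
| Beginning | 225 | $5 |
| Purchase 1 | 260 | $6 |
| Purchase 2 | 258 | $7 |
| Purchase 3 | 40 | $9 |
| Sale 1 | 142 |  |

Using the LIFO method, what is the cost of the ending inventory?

Ending inventory = $3,777

Sale 1 (142) [LIFO — newest first]: 40 @ $9 + 102 @ $7 = $1,074
Ending inventory: 225 @ $5 + 260 @ $6 + 156 @ $7 = $3,777
Check: goods available $4,851 = COGS $1,074 + ending $3,777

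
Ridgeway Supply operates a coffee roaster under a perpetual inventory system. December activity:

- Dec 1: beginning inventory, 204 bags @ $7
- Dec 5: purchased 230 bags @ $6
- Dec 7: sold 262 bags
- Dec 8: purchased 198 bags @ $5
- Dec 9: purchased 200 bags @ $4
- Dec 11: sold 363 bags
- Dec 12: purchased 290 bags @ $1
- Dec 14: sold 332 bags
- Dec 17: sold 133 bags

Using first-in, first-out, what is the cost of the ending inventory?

Ending inventory = $32

Dec 7, 262 sold [FIFO — oldest first]: 204 @ $7 + 58 @ $6 = $1,776
Dec 11, 363 sold [FIFO — oldest first]: 172 @ $6 + 191 @ $5 = $1,987
Dec 14, 332 sold [FIFO — oldest first]: 7 @ $5 + 200 @ $4 + 125 @ $1 = $960
Dec 17, 133 sold [FIFO — oldest first]: 133 @ $1 = $133
Total COGS = $1,776 + $1,987 + $960 + $133 = $4,856
Ending inventory: 32 @ $1 = $32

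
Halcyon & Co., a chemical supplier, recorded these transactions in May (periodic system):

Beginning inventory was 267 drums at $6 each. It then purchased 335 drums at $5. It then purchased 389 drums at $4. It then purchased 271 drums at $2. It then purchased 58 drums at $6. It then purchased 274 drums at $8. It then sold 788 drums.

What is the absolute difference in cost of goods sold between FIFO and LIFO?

FIFO COGS: 267 @ $6 + 335 @ $5 + 186 @ $4 = $4,021
LIFO COGS: 274 @ $8 + 58 @ $6 + 271 @ $2 + 185 @ $4 = $3,822
Difference = |$4,021 − $3,822| = $199

$199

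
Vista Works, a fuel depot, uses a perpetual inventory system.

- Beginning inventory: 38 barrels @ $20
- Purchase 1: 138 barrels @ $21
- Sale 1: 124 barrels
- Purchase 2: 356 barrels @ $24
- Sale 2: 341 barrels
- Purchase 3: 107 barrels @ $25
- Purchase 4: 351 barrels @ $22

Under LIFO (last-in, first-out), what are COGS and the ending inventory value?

Sale 1 (124) [LIFO — newest first]: 124 @ $21 = $2,604
Sale 2 (341) [LIFO — newest first]: 341 @ $24 = $8,184
Total COGS = $2,604 + $8,184 = $10,788
Ending inventory: 38 @ $20 + 14 @ $21 + 15 @ $24 + 107 @ $25 + 351 @ $22 = $11,811

COGS = $10,788; ending inventory = $11,811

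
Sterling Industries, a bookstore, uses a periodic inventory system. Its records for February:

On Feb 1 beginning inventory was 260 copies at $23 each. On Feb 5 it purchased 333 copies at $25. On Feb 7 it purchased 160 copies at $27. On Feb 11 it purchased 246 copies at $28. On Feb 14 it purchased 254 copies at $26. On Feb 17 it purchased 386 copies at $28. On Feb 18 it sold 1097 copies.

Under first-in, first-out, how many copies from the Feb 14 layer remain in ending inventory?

156

Feb 18, 1097 sold [FIFO — oldest first]: 260 @ $23 + 333 @ $25 + 160 @ $27 + 246 @ $28 + 98 @ $26 = $28,061
Ending inventory: 156 @ $26 + 386 @ $28 = $14,864
Check: goods available $42,925 = COGS $28,061 + ending $14,864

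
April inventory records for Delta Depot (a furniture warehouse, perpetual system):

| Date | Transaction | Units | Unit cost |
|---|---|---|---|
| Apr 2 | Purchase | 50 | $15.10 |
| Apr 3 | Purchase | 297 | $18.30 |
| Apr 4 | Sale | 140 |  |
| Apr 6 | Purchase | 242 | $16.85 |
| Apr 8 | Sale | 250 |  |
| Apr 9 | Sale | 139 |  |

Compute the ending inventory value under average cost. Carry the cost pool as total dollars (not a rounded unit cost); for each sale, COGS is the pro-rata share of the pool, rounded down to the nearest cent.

After Apr 2: 50 on hand, pool $755.00 (≈ $15.1000 each)
After Apr 3: 347 on hand, pool $6,190.10 (≈ $17.8389 each)
Apr 4, sell 140: 140/347 × $6,190.10 → $2,497.44
After Apr 6: 449 on hand, pool $7,770.36 (≈ $17.3059 each)
Apr 8, sell 250: 250/449 × $7,770.36 → $4,326.48
Apr 9, sell 139: 139/199 × $3,443.88 → $2,405.52
Total COGS = $2,497.44 + $4,326.48 + $2,405.52 = $9,229.44
Ending inventory (cost pool remaining) = $1,038.36

Ending inventory = $1,038.36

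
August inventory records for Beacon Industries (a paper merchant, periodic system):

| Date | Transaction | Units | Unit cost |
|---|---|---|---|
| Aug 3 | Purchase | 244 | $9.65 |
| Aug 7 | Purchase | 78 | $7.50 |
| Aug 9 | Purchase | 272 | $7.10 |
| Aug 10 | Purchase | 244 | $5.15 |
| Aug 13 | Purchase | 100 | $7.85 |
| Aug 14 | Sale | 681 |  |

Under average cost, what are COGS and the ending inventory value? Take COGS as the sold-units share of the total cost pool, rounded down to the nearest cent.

Aug 14, sell 681: 681/938 × $6,912.40 → $5,018.49
Ending inventory (cost pool remaining) = $1,893.91
Check: goods available $6,912.40 = COGS $5,018.49 + ending $1,893.91

COGS = $5,018.49; ending inventory = $1,893.91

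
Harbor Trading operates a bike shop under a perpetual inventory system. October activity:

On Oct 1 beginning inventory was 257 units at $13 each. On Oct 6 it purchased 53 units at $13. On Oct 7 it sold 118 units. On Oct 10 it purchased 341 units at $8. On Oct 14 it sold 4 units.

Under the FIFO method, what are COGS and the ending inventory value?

COGS = $1,586; ending inventory = $5,172

Oct 7, 118 sold [FIFO — oldest first]: 118 @ $13 = $1,534
Oct 14, 4 sold [FIFO — oldest first]: 4 @ $13 = $52
Total COGS = $1,534 + $52 = $1,586
Ending inventory: 135 @ $13 + 53 @ $13 + 341 @ $8 = $5,172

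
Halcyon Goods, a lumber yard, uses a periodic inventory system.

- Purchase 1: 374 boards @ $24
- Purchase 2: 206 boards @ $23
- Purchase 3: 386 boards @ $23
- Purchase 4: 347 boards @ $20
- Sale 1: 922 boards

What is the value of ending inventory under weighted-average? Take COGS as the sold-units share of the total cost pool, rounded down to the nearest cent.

Ending inventory = $8,794.38

Sale 1, sell 922: 922/1313 × $29,532.00 → $20,737.62
Ending inventory (cost pool remaining) = $8,794.38
Check: goods available $29,532.00 = COGS $20,737.62 + ending $8,794.38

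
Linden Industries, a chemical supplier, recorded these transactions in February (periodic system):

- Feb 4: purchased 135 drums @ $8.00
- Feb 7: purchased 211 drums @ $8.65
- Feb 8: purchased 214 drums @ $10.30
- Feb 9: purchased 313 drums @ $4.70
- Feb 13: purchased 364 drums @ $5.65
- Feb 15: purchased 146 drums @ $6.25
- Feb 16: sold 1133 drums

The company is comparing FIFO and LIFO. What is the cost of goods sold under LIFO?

COGS = $7,474.80

FIFO COGS: 135 @ $8.00 + 211 @ $8.65 + 214 @ $10.30 + 313 @ $4.70 + 260 @ $5.65 = $8,049.45
LIFO COGS: 146 @ $6.25 + 364 @ $5.65 + 313 @ $4.70 + 214 @ $10.30 + 96 @ $8.65 = $7,474.80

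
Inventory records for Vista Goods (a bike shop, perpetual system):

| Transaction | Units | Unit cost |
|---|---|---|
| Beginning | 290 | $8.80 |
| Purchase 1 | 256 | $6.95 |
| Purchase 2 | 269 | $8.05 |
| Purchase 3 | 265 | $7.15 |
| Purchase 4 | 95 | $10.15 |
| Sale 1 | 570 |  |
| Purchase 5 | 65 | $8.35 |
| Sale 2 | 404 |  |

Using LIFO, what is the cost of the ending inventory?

Sale 1 (570) [LIFO — newest first]: 95 @ $10.15 + 265 @ $7.15 + 210 @ $8.05 = $4,549.50
Sale 2 (404) [LIFO — newest first]: 65 @ $8.35 + 59 @ $8.05 + 256 @ $6.95 + 24 @ $8.80 = $3,008.10
Total COGS = $4,549.50 + $3,008.10 = $7,557.60
Ending inventory: 266 @ $8.80 = $2,340.80

Ending inventory = $2,340.80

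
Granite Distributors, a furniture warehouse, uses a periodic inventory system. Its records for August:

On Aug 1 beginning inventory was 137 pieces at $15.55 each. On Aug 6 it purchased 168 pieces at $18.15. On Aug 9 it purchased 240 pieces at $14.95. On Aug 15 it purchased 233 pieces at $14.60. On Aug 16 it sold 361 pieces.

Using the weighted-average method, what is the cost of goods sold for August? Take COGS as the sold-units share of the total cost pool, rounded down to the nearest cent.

Aug 16, sell 361: 361/778 × $12,169.35 → $5,646.70
Ending inventory (cost pool remaining) = $6,522.65

COGS = $5,646.70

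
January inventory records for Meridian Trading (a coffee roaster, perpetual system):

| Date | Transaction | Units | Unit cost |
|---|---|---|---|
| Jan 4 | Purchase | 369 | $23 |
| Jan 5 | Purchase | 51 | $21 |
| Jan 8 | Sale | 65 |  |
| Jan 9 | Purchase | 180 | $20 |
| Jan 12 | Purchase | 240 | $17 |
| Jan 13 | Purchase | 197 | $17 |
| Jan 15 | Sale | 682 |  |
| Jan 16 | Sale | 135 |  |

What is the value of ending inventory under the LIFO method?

Jan 8, 65 sold [LIFO — newest first]: 51 @ $21 + 14 @ $23 = $1,393
Jan 15, 682 sold [LIFO — newest first]: 197 @ $17 + 240 @ $17 + 180 @ $20 + 65 @ $23 = $12,524
Jan 16, 135 sold [LIFO — newest first]: 135 @ $23 = $3,105
Total COGS = $1,393 + $12,524 + $3,105 = $17,022
Ending inventory: 155 @ $23 = $3,565

Ending inventory = $3,565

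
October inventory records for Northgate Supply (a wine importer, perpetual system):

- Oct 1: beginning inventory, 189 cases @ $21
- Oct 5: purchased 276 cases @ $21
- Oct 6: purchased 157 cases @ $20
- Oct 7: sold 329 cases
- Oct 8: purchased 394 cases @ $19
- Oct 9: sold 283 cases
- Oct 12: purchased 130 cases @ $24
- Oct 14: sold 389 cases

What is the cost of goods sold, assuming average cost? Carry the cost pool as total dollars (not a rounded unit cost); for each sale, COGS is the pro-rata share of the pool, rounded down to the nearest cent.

COGS = $20,497.73

After Oct 1: 189 on hand, pool $3,969.00 (≈ $21.0000 each)
After Oct 5: 465 on hand, pool $9,765.00 (≈ $21.0000 each)
After Oct 6: 622 on hand, pool $12,905.00 (≈ $20.7476 each)
Oct 7, sell 329: 329/622 × $12,905.00 → $6,825.95
After Oct 8: 687 on hand, pool $13,565.05 (≈ $19.7453 each)
Oct 9, sell 283: 283/687 × $13,565.05 → $5,587.93
After Oct 12: 534 on hand, pool $11,097.12 (≈ $20.7811 each)
Oct 14, sell 389: 389/534 × $11,097.12 → $8,083.85
Total COGS = $6,825.95 + $5,587.93 + $8,083.85 = $20,497.73
Ending inventory (cost pool remaining) = $3,013.27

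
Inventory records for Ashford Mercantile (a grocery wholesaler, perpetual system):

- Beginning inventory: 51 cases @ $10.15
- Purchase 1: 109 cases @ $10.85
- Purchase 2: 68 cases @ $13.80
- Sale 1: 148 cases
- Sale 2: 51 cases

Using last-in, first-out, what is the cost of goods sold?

Sale 1 (148) [LIFO — newest first]: 68 @ $13.80 + 80 @ $10.85 = $1,806.40
Sale 2 (51) [LIFO — newest first]: 29 @ $10.85 + 22 @ $10.15 = $537.95
Total COGS = $1,806.40 + $537.95 = $2,344.35
Ending inventory: 29 @ $10.15 = $294.35
Check: goods available $2,638.70 = COGS $2,344.35 + ending $294.35

COGS = $2,344.35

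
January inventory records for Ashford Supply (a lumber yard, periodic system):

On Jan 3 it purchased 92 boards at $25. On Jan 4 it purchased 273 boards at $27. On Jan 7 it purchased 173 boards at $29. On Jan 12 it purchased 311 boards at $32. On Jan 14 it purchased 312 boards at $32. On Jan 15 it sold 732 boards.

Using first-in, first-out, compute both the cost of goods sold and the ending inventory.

Jan 15, 732 sold [FIFO — oldest first]: 92 @ $25 + 273 @ $27 + 173 @ $29 + 194 @ $32 = $20,896
Ending inventory: 117 @ $32 + 312 @ $32 = $13,728

COGS = $20,896; ending inventory = $13,728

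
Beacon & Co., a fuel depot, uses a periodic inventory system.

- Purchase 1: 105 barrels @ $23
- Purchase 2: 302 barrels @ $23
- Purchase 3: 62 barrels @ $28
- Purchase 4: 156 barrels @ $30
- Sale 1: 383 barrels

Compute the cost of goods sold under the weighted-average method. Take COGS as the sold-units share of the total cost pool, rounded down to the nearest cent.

Sale 1, sell 383: 383/625 × $15,777.00 → $9,668.14
Ending inventory (cost pool remaining) = $6,108.86
Check: goods available $15,777.00 = COGS $9,668.14 + ending $6,108.86

COGS = $9,668.14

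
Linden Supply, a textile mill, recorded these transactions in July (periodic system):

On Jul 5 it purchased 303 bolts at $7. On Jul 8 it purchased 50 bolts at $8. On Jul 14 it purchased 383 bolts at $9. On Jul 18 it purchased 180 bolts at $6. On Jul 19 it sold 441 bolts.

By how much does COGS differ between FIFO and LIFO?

$116

FIFO COGS: 303 @ $7 + 50 @ $8 + 88 @ $9 = $3,313
LIFO COGS: 180 @ $6 + 261 @ $9 = $3,429
Difference = |$3,313 − $3,429| = $116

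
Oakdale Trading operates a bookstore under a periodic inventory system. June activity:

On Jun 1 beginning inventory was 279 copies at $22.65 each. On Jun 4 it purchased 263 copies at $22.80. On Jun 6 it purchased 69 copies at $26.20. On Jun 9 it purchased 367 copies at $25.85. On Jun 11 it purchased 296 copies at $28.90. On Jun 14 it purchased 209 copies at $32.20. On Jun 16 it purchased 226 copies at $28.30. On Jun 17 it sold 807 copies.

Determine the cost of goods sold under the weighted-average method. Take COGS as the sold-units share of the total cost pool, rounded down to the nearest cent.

Jun 17, sell 807: 807/1709 × $45,290.50 → $21,386.44
Ending inventory (cost pool remaining) = $23,904.06

COGS = $21,386.44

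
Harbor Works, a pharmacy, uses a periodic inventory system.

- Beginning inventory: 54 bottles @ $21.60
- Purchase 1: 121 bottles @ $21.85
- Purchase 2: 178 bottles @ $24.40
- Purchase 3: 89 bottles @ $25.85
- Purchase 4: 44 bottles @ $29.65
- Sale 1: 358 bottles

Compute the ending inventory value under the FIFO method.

Ending inventory = $3,476.00

Sale 1 (358) [FIFO — oldest first]: 54 @ $21.60 + 121 @ $21.85 + 178 @ $24.40 + 5 @ $25.85 = $8,282.70
Ending inventory: 84 @ $25.85 + 44 @ $29.65 = $3,476.00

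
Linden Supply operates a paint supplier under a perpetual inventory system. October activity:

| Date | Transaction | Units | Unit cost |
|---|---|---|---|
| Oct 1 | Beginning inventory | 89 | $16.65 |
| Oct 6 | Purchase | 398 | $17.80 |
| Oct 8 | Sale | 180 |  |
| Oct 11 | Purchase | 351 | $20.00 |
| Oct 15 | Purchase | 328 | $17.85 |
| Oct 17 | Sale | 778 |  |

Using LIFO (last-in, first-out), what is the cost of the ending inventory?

Oct 8, 180 sold [LIFO — newest first]: 180 @ $17.80 = $3,204.00
Oct 17, 778 sold [LIFO — newest first]: 328 @ $17.85 + 351 @ $20.00 + 99 @ $17.80 = $14,637.00
Total COGS = $3,204.00 + $14,637.00 = $17,841.00
Ending inventory: 89 @ $16.65 + 119 @ $17.80 = $3,600.05
Check: goods available $21,441.05 = COGS $17,841.00 + ending $3,600.05

Ending inventory = $3,600.05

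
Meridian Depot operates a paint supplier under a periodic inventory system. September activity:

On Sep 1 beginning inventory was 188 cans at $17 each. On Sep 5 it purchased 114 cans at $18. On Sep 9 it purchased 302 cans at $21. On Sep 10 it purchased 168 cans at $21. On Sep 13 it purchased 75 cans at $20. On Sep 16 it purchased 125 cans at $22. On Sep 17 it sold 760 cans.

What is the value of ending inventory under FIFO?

Ending inventory = $4,502

Sep 17, 760 sold [FIFO — oldest first]: 188 @ $17 + 114 @ $18 + 302 @ $21 + 156 @ $21 = $14,866
Ending inventory: 12 @ $21 + 75 @ $20 + 125 @ $22 = $4,502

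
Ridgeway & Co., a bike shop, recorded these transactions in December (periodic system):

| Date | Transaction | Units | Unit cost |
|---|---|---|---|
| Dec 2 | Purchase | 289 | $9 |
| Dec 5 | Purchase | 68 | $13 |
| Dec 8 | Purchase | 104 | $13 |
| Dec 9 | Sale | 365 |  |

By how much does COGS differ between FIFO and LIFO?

$384

FIFO COGS: 289 @ $9 + 68 @ $13 + 8 @ $13 = $3,589
LIFO COGS: 104 @ $13 + 68 @ $13 + 193 @ $9 = $3,973
Difference = |$3,589 − $3,973| = $384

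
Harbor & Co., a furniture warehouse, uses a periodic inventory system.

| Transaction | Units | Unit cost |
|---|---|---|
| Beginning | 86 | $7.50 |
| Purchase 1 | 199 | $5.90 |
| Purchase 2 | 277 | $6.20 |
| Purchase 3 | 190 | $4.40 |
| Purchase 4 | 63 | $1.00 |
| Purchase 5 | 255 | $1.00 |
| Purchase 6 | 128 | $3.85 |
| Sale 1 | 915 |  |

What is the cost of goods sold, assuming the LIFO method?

Sale 1 (915) [LIFO — newest first]: 128 @ $3.85 + 255 @ $1.00 + 63 @ $1.00 + 190 @ $4.40 + 277 @ $6.20 + 2 @ $5.90 = $3,376.00
Ending inventory: 86 @ $7.50 + 197 @ $5.90 = $1,807.30

COGS = $3,376.00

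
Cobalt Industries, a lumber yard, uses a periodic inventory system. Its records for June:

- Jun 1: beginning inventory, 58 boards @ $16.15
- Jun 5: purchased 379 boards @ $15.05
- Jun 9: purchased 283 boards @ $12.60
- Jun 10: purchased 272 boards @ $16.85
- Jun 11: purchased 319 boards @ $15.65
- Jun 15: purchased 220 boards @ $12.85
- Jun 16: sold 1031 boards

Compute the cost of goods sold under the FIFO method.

COGS = $15,400.00

Jun 16, 1031 sold [FIFO — oldest first]: 58 @ $16.15 + 379 @ $15.05 + 283 @ $12.60 + 272 @ $16.85 + 39 @ $15.65 = $15,400.00
Ending inventory: 280 @ $15.65 + 220 @ $12.85 = $7,209.00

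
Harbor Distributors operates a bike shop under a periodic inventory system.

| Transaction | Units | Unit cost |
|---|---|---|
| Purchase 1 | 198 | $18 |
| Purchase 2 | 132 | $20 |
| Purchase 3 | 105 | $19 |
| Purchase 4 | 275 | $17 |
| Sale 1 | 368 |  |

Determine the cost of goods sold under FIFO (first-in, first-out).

COGS = $6,926

Sale 1 (368) [FIFO — oldest first]: 198 @ $18 + 132 @ $20 + 38 @ $19 = $6,926
Ending inventory: 67 @ $19 + 275 @ $17 = $5,948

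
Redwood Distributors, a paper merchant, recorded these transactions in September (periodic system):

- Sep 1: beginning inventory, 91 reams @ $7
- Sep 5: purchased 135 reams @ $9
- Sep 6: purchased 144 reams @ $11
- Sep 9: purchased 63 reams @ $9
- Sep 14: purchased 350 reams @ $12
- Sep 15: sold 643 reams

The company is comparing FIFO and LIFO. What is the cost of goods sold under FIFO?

FIFO COGS: 91 @ $7 + 135 @ $9 + 144 @ $11 + 63 @ $9 + 210 @ $12 = $6,523
LIFO COGS: 350 @ $12 + 63 @ $9 + 144 @ $11 + 86 @ $9 = $7,125

COGS = $6,523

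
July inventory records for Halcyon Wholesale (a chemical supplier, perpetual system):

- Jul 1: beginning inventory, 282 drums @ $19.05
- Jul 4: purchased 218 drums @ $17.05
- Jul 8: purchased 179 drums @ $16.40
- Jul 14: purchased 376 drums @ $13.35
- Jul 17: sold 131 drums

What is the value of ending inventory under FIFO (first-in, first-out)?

Ending inventory = $14,548.65

Jul 17, 131 sold [FIFO — oldest first]: 131 @ $19.05 = $2,495.55
Ending inventory: 151 @ $19.05 + 218 @ $17.05 + 179 @ $16.40 + 376 @ $13.35 = $14,548.65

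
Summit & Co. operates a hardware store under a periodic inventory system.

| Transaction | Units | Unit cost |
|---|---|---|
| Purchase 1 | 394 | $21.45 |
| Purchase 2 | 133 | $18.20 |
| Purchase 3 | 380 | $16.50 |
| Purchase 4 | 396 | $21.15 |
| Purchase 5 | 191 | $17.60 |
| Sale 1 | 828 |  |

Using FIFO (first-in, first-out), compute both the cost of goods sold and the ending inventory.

Sale 1 (828) [FIFO — oldest first]: 394 @ $21.45 + 133 @ $18.20 + 301 @ $16.50 = $15,838.40
Ending inventory: 79 @ $16.50 + 396 @ $21.15 + 191 @ $17.60 = $13,040.50
Check: goods available $28,878.90 = COGS $15,838.40 + ending $13,040.50

COGS = $15,838.40; ending inventory = $13,040.50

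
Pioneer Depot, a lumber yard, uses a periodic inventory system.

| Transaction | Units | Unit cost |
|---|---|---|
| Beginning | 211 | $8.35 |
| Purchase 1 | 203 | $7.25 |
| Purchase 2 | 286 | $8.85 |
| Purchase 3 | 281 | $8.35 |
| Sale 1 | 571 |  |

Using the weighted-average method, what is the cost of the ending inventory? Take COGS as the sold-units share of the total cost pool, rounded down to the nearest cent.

Ending inventory = $3,389.94

Sale 1, sell 571: 571/981 × $8,111.05 → $4,721.11
Ending inventory (cost pool remaining) = $3,389.94
Check: goods available $8,111.05 = COGS $4,721.11 + ending $3,389.94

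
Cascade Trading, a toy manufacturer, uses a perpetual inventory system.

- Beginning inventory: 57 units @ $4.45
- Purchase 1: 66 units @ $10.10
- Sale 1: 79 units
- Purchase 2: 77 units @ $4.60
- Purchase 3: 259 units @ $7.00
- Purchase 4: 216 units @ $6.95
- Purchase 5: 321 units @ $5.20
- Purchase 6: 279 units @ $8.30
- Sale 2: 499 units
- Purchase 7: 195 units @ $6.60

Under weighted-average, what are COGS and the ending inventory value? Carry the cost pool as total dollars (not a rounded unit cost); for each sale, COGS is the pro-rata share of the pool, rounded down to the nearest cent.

After Beginning: 57 on hand, pool $253.65 (≈ $4.4500 each)
After Purchase 1: 123 on hand, pool $920.25 (≈ $7.4817 each)
Sale 1, sell 79: 79/123 × $920.25 → $591.05
After Purchase 2: 121 on hand, pool $683.40 (≈ $5.6479 each)
After Purchase 3: 380 on hand, pool $2,496.40 (≈ $6.5695 each)
After Purchase 4: 596 on hand, pool $3,997.60 (≈ $6.7074 each)
After Purchase 5: 917 on hand, pool $5,666.80 (≈ $6.1797 each)
After Purchase 6: 1196 on hand, pool $7,982.50 (≈ $6.6743 each)
Sale 2, sell 499: 499/1196 × $7,982.50 → $3,330.49
After Purchase 7: 892 on hand, pool $5,939.01 (≈ $6.6581 each)
Total COGS = $591.05 + $3,330.49 = $3,921.54
Ending inventory (cost pool remaining) = $5,939.01
Check: goods available $9,860.55 = COGS $3,921.54 + ending $5,939.01

COGS = $3,921.54; ending inventory = $5,939.01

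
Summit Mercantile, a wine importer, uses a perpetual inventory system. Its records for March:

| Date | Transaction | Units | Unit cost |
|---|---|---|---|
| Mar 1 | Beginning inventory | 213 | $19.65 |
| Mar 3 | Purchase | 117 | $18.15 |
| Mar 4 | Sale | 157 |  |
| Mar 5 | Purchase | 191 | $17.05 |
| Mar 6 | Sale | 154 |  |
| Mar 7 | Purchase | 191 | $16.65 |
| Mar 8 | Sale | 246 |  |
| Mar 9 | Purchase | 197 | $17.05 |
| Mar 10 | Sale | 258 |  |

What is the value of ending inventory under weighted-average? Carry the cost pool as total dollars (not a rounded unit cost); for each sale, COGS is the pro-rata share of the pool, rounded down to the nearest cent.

Ending inventory = $1,616.13

After Mar 1: 213 on hand, pool $4,185.45 (≈ $19.6500 each)
After Mar 3: 330 on hand, pool $6,309.00 (≈ $19.1182 each)
Mar 4, sell 157: 157/330 × $6,309.00 → $3,001.55
After Mar 5: 364 on hand, pool $6,564.00 (≈ $18.0330 each)
Mar 6, sell 154: 154/364 × $6,564.00 → $2,777.07
After Mar 7: 401 on hand, pool $6,967.08 (≈ $17.3743 each)
Mar 8, sell 246: 246/401 × $6,967.08 → $4,274.06
After Mar 9: 352 on hand, pool $6,051.87 (≈ $17.1928 each)
Mar 10, sell 258: 258/352 × $6,051.87 → $4,435.74
Total COGS = $3,001.55 + $2,777.07 + $4,274.06 + $4,435.74 = $14,488.42
Ending inventory (cost pool remaining) = $1,616.13
Check: goods available $16,104.55 = COGS $14,488.42 + ending $1,616.13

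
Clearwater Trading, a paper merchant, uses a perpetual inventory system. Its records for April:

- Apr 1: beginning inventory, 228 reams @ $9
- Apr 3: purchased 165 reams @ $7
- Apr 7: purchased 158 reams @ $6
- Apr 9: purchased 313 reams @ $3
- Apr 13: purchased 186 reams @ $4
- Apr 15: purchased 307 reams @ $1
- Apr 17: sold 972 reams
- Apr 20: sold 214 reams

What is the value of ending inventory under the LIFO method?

Ending inventory = $1,539

Apr 17, 972 sold [LIFO — newest first]: 307 @ $1 + 186 @ $4 + 313 @ $3 + 158 @ $6 + 8 @ $7 = $2,994
Apr 20, 214 sold [LIFO — newest first]: 157 @ $7 + 57 @ $9 = $1,612
Total COGS = $2,994 + $1,612 = $4,606
Ending inventory: 171 @ $9 = $1,539
Check: goods available $6,145 = COGS $4,606 + ending $1,539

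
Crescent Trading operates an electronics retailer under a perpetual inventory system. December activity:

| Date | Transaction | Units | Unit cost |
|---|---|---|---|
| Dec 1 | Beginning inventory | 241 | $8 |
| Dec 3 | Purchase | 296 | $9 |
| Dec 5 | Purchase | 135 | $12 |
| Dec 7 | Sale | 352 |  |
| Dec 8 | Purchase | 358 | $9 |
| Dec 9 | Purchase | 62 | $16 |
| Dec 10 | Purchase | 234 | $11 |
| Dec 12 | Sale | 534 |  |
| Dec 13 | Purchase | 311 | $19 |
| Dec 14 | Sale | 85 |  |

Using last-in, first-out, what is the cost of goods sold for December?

COGS = $10,896

Dec 7, 352 sold [LIFO — newest first]: 135 @ $12 + 217 @ $9 = $3,573
Dec 12, 534 sold [LIFO — newest first]: 234 @ $11 + 62 @ $16 + 238 @ $9 = $5,708
Dec 14, 85 sold [LIFO — newest first]: 85 @ $19 = $1,615
Total COGS = $3,573 + $5,708 + $1,615 = $10,896
Ending inventory: 241 @ $8 + 79 @ $9 + 120 @ $9 + 226 @ $19 = $8,013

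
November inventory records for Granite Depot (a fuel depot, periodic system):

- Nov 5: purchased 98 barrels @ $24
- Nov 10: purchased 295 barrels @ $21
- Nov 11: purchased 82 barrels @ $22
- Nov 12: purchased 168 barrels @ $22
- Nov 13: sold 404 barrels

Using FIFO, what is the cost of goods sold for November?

Nov 13, 404 sold [FIFO — oldest first]: 98 @ $24 + 295 @ $21 + 11 @ $22 = $8,789
Ending inventory: 71 @ $22 + 168 @ $22 = $5,258

COGS = $8,789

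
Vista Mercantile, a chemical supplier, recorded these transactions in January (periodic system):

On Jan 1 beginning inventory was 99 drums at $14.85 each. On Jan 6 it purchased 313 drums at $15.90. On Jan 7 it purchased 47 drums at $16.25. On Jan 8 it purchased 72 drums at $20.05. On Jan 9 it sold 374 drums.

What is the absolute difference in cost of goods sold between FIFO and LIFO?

$419.20

FIFO COGS: 99 @ $14.85 + 275 @ $15.90 = $5,842.65
LIFO COGS: 72 @ $20.05 + 47 @ $16.25 + 255 @ $15.90 = $6,261.85
Difference = |$5,842.65 − $6,261.85| = $419.20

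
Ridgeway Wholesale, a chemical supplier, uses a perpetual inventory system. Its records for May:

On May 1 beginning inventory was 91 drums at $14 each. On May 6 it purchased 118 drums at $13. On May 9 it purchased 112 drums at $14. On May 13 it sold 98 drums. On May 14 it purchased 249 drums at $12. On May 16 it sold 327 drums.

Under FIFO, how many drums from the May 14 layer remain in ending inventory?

May 13, 98 sold [FIFO — oldest first]: 91 @ $14 + 7 @ $13 = $1,365
May 16, 327 sold [FIFO — oldest first]: 111 @ $13 + 112 @ $14 + 104 @ $12 = $4,259
Total COGS = $1,365 + $4,259 = $5,624
Ending inventory: 145 @ $12 = $1,740
Check: goods available $7,364 = COGS $5,624 + ending $1,740

145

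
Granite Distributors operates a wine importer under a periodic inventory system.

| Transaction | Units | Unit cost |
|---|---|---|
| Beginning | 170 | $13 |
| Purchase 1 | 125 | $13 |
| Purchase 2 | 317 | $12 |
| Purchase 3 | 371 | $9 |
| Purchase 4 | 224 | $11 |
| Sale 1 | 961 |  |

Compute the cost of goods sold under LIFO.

Sale 1 (961) [LIFO — newest first]: 224 @ $11 + 371 @ $9 + 317 @ $12 + 49 @ $13 = $10,244
Ending inventory: 170 @ $13 + 76 @ $13 = $3,198
Check: goods available $13,442 = COGS $10,244 + ending $3,198

COGS = $10,244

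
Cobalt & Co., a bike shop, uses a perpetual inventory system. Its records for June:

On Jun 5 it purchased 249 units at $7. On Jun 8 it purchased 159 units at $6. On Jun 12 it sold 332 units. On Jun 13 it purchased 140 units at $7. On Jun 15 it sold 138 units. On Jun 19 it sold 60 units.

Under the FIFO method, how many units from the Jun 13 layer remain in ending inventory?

18

Jun 12, 332 sold [FIFO — oldest first]: 249 @ $7 + 83 @ $6 = $2,241
Jun 15, 138 sold [FIFO — oldest first]: 76 @ $6 + 62 @ $7 = $890
Jun 19, 60 sold [FIFO — oldest first]: 60 @ $7 = $420
Total COGS = $2,241 + $890 + $420 = $3,551
Ending inventory: 18 @ $7 = $126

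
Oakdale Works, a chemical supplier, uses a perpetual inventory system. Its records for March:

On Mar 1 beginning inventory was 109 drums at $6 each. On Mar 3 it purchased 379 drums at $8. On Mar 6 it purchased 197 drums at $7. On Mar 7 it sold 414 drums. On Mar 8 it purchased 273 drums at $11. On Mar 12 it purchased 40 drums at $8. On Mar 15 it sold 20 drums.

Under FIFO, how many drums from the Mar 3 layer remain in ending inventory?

Mar 7, 414 sold [FIFO — oldest first]: 109 @ $6 + 305 @ $8 = $3,094
Mar 15, 20 sold [FIFO — oldest first]: 20 @ $8 = $160
Total COGS = $3,094 + $160 = $3,254
Ending inventory: 54 @ $8 + 197 @ $7 + 273 @ $11 + 40 @ $8 = $5,134

54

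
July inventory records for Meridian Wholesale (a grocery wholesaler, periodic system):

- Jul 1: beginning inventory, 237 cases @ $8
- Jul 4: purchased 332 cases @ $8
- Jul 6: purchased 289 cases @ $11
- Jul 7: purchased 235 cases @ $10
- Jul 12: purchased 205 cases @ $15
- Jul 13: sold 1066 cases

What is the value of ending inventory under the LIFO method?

Ending inventory = $1,856

Jul 13, 1066 sold [LIFO — newest first]: 205 @ $15 + 235 @ $10 + 289 @ $11 + 332 @ $8 + 5 @ $8 = $11,300
Ending inventory: 232 @ $8 = $1,856
Check: goods available $13,156 = COGS $11,300 + ending $1,856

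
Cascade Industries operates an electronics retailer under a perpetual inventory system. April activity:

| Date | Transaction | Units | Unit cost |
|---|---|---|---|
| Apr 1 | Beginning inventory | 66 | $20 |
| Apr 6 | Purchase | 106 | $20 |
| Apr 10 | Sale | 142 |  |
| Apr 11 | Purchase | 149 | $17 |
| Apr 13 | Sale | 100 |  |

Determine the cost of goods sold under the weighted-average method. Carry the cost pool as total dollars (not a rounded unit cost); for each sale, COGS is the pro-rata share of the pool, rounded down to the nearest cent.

After Apr 1: 66 on hand, pool $1,320.00 (≈ $20.0000 each)
After Apr 6: 172 on hand, pool $3,440.00 (≈ $20.0000 each)
Apr 10, sell 142: 142/172 × $3,440.00 → $2,840.00
After Apr 11: 179 on hand, pool $3,133.00 (≈ $17.5028 each)
Apr 13, sell 100: 100/179 × $3,133.00 → $1,750.27
Total COGS = $2,840.00 + $1,750.27 = $4,590.27
Ending inventory (cost pool remaining) = $1,382.73
Check: goods available $5,973.00 = COGS $4,590.27 + ending $1,382.73

COGS = $4,590.27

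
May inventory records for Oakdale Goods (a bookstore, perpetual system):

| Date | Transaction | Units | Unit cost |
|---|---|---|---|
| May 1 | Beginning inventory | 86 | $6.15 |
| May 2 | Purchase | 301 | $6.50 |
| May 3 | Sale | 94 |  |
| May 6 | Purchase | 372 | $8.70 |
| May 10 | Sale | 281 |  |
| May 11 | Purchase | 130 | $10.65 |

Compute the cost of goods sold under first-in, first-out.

May 3, 94 sold [FIFO — oldest first]: 86 @ $6.15 + 8 @ $6.50 = $580.90
May 10, 281 sold [FIFO — oldest first]: 281 @ $6.50 = $1,826.50
Total COGS = $580.90 + $1,826.50 = $2,407.40
Ending inventory: 12 @ $6.50 + 372 @ $8.70 + 130 @ $10.65 = $4,698.90

COGS = $2,407.40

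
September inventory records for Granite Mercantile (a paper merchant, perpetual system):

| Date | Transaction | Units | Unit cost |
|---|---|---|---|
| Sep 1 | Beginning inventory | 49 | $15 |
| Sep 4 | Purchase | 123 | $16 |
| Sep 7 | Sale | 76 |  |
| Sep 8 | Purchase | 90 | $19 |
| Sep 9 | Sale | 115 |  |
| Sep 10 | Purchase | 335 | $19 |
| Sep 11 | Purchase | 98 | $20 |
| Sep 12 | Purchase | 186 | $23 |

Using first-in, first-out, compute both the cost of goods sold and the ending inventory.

Sep 7, 76 sold [FIFO — oldest first]: 49 @ $15 + 27 @ $16 = $1,167
Sep 9, 115 sold [FIFO — oldest first]: 96 @ $16 + 19 @ $19 = $1,897
Total COGS = $1,167 + $1,897 = $3,064
Ending inventory: 71 @ $19 + 335 @ $19 + 98 @ $20 + 186 @ $23 = $13,952
Check: goods available $17,016 = COGS $3,064 + ending $13,952

COGS = $3,064; ending inventory = $13,952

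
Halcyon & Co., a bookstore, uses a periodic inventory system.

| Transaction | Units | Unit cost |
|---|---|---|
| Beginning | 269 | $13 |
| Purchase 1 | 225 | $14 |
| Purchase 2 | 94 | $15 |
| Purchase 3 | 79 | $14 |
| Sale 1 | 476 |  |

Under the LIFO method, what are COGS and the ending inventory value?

COGS = $6,680; ending inventory = $2,483

Sale 1 (476) [LIFO — newest first]: 79 @ $14 + 94 @ $15 + 225 @ $14 + 78 @ $13 = $6,680
Ending inventory: 191 @ $13 = $2,483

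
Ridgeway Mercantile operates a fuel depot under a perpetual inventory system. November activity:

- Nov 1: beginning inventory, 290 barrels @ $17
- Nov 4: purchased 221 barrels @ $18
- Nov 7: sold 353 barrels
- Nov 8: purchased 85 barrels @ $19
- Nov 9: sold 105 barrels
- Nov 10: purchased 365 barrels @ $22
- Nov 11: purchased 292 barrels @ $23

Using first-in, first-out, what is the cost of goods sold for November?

Nov 7, 353 sold [FIFO — oldest first]: 290 @ $17 + 63 @ $18 = $6,064
Nov 9, 105 sold [FIFO — oldest first]: 105 @ $18 = $1,890
Total COGS = $6,064 + $1,890 = $7,954
Ending inventory: 53 @ $18 + 85 @ $19 + 365 @ $22 + 292 @ $23 = $17,315

COGS = $7,954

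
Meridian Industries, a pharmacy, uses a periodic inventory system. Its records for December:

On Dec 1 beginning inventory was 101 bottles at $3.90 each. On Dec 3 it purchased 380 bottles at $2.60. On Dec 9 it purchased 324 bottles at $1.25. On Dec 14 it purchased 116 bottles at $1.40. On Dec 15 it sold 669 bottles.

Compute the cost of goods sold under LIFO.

Dec 15, 669 sold [LIFO — newest first]: 116 @ $1.40 + 324 @ $1.25 + 229 @ $2.60 = $1,162.80
Ending inventory: 101 @ $3.90 + 151 @ $2.60 = $786.50

COGS = $1,162.80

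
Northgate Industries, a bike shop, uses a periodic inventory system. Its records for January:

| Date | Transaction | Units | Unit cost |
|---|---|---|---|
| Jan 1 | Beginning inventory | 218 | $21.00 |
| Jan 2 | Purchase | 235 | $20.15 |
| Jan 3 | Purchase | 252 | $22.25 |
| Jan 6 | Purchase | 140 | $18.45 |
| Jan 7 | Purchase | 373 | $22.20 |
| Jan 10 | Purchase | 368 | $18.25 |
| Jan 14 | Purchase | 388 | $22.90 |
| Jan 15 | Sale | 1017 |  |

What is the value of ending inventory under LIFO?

Ending inventory = $19,989.65

Jan 15, 1017 sold [LIFO — newest first]: 388 @ $22.90 + 368 @ $18.25 + 261 @ $22.20 = $21,395.40
Ending inventory: 218 @ $21.00 + 235 @ $20.15 + 252 @ $22.25 + 140 @ $18.45 + 112 @ $22.20 = $19,989.65
Check: goods available $41,385.05 = COGS $21,395.40 + ending $19,989.65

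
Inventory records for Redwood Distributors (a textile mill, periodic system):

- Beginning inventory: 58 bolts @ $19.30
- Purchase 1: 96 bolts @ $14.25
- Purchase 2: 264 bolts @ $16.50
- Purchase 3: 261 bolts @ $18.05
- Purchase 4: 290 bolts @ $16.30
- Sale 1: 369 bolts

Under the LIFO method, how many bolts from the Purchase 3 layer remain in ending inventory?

182

Sale 1 (369) [LIFO — newest first]: 290 @ $16.30 + 79 @ $18.05 = $6,152.95
Ending inventory: 58 @ $19.30 + 96 @ $14.25 + 264 @ $16.50 + 182 @ $18.05 = $10,128.50
Check: goods available $16,281.45 = COGS $6,152.95 + ending $10,128.50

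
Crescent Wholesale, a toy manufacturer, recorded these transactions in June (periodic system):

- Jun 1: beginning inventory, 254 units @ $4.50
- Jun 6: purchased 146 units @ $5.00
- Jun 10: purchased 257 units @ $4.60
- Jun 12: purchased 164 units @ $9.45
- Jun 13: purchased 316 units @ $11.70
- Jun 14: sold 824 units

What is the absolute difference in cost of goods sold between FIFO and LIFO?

FIFO COGS: 254 @ $4.50 + 146 @ $5.00 + 257 @ $4.60 + 164 @ $9.45 + 3 @ $11.70 = $4,640.10
LIFO COGS: 316 @ $11.70 + 164 @ $9.45 + 257 @ $4.60 + 87 @ $5.00 = $6,864.20
Difference = |$4,640.10 − $6,864.20| = $2,224.10

$2,224.10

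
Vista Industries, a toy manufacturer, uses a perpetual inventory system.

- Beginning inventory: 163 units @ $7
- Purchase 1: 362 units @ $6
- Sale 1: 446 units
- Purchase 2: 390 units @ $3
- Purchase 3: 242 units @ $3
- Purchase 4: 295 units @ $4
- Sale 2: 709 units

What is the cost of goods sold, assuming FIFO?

COGS = $5,203

Sale 1 (446) [FIFO — oldest first]: 163 @ $7 + 283 @ $6 = $2,839
Sale 2 (709) [FIFO — oldest first]: 79 @ $6 + 390 @ $3 + 240 @ $3 = $2,364
Total COGS = $2,839 + $2,364 = $5,203
Ending inventory: 2 @ $3 + 295 @ $4 = $1,186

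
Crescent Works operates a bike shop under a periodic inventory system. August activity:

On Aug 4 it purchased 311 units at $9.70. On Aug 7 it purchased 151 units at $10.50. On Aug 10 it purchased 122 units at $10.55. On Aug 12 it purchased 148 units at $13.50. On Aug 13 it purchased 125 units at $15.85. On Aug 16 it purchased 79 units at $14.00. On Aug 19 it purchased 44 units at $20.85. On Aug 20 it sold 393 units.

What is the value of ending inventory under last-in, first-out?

Aug 20, 393 sold [LIFO — newest first]: 44 @ $20.85 + 79 @ $14.00 + 125 @ $15.85 + 145 @ $13.50 = $5,962.15
Ending inventory: 311 @ $9.70 + 151 @ $10.50 + 122 @ $10.55 + 3 @ $13.50 = $5,929.80

Ending inventory = $5,929.80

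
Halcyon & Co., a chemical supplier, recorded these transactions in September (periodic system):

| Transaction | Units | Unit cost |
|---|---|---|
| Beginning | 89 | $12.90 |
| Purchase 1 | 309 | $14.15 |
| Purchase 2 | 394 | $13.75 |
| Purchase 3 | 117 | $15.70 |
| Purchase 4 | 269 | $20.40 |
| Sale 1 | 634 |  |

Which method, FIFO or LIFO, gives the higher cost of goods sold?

FIFO COGS: 89 @ $12.90 + 309 @ $14.15 + 236 @ $13.75 = $8,765.45
LIFO COGS: 269 @ $20.40 + 117 @ $15.70 + 248 @ $13.75 = $10,734.50

LIFO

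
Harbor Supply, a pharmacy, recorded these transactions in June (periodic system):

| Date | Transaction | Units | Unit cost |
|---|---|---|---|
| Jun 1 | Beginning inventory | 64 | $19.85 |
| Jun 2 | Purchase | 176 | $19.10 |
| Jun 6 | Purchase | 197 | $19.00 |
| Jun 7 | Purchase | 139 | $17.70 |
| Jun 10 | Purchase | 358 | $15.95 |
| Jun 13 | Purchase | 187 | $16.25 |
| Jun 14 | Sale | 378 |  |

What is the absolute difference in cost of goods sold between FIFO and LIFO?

FIFO COGS: 64 @ $19.85 + 176 @ $19.10 + 138 @ $19.00 = $7,254.00
LIFO COGS: 187 @ $16.25 + 191 @ $15.95 = $6,085.20
Difference = |$7,254.00 − $6,085.20| = $1,168.80

$1,168.80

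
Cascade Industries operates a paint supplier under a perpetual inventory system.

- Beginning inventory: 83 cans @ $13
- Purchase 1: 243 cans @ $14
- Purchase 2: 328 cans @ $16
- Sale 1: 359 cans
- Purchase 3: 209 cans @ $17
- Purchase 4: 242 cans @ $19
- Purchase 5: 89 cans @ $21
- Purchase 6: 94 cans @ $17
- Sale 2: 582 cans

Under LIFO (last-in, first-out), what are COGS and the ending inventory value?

COGS = $16,416; ending inventory = $4,931

Sale 1 (359) [LIFO — newest first]: 328 @ $16 + 31 @ $14 = $5,682
Sale 2 (582) [LIFO — newest first]: 94 @ $17 + 89 @ $21 + 242 @ $19 + 157 @ $17 = $10,734
Total COGS = $5,682 + $10,734 = $16,416
Ending inventory: 83 @ $13 + 212 @ $14 + 52 @ $17 = $4,931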